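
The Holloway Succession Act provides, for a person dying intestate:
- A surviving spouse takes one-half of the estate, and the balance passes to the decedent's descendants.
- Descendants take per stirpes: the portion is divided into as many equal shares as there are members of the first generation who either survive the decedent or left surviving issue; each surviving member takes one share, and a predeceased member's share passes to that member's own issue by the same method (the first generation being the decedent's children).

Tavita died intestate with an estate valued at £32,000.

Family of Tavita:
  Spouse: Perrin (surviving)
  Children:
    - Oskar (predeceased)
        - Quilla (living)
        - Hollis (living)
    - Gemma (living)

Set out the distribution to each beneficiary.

Perrin takes one-half of £32,000 = £16,000. The remaining £16,000 passes to the descendants.
The descendants' portion (£16,000) is divided into 2 shares of £8,000: Gemma takes £8,000; Oskar's £8,000 share passes to Oskar's issue.
Oskar's share (£8,000) is divided into 2 shares of £4,000: Quilla and Hollis each take £4,000.

Perrin: £16,000; Quilla: £4,000; Hollis: £4,000; Gemma: £8,000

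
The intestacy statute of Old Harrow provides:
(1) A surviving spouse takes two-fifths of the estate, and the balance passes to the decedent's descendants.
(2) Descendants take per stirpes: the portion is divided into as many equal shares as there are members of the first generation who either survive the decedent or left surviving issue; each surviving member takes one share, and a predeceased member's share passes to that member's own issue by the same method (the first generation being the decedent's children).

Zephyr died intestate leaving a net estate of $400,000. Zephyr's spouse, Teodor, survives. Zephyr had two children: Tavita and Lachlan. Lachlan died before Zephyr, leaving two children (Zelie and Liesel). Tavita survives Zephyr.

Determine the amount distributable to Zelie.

Teodor takes two-fifths of $400,000 = $160,000. The remaining $240,000 passes to the descendants.
The descendants' portion ($240,000) is divided into 2 shares of $120,000: Tavita takes $120,000; Lachlan's $120,000 share passes to Lachlan's issue.
Lachlan's share ($120,000) is divided into 2 shares of $60,000: Zelie and Liesel each take $60,000.

Zelie receives $60,000.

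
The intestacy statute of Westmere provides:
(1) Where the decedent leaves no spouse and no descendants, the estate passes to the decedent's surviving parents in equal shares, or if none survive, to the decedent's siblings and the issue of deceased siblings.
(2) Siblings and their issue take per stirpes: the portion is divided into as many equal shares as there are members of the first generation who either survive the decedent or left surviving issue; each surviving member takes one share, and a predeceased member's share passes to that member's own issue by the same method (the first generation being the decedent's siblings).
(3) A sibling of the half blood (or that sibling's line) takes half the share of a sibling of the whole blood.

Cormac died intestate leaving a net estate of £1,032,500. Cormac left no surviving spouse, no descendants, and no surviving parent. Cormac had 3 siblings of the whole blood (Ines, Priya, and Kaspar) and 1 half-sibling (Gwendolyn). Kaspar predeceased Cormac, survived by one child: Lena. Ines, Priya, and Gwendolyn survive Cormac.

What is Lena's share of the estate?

Lena receives £295,000.

The entire £1,032,500 passes to the siblings and their issue.
Counting each half-blood sibling's line as half a unit, there are 7/2 units in £1,032,500, so one unit is £295,000. Whole-blood lines (Ines, Priya, and Kaspar) take £295,000 each; half-blood lines (Gwendolyn) take £147,500 each.
Kaspar's share (£295,000) passes entirely to Lena.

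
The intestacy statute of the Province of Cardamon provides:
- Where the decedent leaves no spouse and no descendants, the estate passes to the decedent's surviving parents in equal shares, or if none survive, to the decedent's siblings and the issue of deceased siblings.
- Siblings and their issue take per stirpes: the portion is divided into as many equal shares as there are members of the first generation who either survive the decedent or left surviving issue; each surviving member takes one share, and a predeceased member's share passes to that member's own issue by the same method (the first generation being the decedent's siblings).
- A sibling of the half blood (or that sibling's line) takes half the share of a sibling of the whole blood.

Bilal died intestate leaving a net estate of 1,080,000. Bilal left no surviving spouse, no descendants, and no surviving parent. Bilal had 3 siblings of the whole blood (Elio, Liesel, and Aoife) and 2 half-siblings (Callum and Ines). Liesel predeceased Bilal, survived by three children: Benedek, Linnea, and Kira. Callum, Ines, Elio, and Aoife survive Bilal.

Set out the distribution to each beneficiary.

Callum: 135,000; Ines: 135,000; Elio: 270,000; Benedek: 90,000; Linnea: 90,000; Kira: 90,000; Aoife: 270,000

The entire 1,080,000 passes to the siblings and their issue.
Counting each half-blood sibling's line as half a unit, there are 4 units in 1,080,000, so one unit is 270,000. Whole-blood lines (Elio, Liesel, and Aoife) take 270,000 each; half-blood lines (Callum and Ines) take 135,000 each.
Liesel's share (270,000) is divided into 3 shares of 90,000: Benedek, Linnea, and Kira each take 90,000.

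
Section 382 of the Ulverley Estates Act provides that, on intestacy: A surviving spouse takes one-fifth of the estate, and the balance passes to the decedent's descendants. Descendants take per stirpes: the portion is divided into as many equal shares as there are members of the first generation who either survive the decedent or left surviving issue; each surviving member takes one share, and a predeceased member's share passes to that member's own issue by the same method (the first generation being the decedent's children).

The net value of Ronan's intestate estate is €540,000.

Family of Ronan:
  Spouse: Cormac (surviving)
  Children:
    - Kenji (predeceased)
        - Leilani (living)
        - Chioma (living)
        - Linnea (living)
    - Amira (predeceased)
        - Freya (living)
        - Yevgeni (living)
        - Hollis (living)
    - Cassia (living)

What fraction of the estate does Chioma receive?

Chioma receives 4/45 of the estate.

Cormac takes one-fifth of €540,000 = €108,000. The remaining €432,000 passes to the descendants.
The descendants' portion (€432,000) is divided into 3 shares of €144,000: Cassia takes €144,000; Kenji's €144,000 share passes to Kenji's issue; Amira's €144,000 share passes to Amira's issue.
Kenji's share (€144,000) is divided into 3 shares of €48,000: Leilani, Chioma, and Linnea each take €48,000.
Amira's share (€144,000) is divided into 3 shares of €48,000: Freya, Yevgeni, and Hollis each take €48,000.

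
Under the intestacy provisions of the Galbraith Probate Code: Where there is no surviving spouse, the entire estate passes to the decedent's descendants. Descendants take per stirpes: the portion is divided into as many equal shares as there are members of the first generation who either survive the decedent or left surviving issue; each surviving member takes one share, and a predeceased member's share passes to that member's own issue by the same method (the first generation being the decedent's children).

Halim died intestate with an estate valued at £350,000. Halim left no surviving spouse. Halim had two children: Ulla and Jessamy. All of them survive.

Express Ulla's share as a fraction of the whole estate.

The entire £350,000 passes to the descendants.
That amount (£350,000) is divided into 2 shares of £175,000: Ulla and Jessamy each take £175,000.

Ulla receives 1/2 of the estate.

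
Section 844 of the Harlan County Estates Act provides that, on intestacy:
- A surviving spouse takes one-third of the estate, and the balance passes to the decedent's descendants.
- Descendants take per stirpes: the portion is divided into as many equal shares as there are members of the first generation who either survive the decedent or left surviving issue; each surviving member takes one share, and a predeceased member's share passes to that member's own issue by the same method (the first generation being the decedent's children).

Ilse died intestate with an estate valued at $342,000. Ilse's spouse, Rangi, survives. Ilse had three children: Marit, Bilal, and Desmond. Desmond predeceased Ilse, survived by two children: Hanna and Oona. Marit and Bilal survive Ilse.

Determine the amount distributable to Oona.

Rangi takes one-third of $342,000 = $114,000. The remaining $228,000 passes to the descendants.
The descendants' portion ($228,000) is divided into 3 shares of $76,000: Marit and Bilal each take $76,000; Desmond's $76,000 share passes to Desmond's issue.
Desmond's share ($76,000) is divided into 2 shares of $38,000: Hanna and Oona each take $38,000.

Oona receives $38,000.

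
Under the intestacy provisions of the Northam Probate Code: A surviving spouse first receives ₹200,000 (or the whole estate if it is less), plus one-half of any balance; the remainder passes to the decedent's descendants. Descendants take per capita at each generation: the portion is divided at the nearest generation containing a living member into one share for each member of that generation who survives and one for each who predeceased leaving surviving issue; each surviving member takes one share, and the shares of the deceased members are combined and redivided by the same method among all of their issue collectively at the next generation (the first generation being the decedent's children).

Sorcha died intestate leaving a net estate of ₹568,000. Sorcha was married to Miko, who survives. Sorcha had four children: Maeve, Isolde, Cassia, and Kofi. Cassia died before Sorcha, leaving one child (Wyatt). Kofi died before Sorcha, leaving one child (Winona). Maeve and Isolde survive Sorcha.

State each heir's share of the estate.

Miko: ₹384,000; Maeve: ₹46,000; Isolde: ₹46,000; Wyatt: ₹46,000; Winona: ₹46,000

Miko first takes ₹200,000, leaving a balance of ₹368,000. Miko then takes one-half of the balance (₹184,000), for a total of ₹384,000. The remaining ₹184,000 passes to the descendants.
The descendants' portion (₹184,000) is divided at the children's generation into 4 shares of ₹46,000. Maeve and Isolde each take ₹46,000. The 2 shares of the deceased (Cassia and Kofi) are combined into a pool of ₹92,000.
That pool (₹92,000) is divided at the grandchildren's generation equally among Wyatt and Winona: ₹46,000 each.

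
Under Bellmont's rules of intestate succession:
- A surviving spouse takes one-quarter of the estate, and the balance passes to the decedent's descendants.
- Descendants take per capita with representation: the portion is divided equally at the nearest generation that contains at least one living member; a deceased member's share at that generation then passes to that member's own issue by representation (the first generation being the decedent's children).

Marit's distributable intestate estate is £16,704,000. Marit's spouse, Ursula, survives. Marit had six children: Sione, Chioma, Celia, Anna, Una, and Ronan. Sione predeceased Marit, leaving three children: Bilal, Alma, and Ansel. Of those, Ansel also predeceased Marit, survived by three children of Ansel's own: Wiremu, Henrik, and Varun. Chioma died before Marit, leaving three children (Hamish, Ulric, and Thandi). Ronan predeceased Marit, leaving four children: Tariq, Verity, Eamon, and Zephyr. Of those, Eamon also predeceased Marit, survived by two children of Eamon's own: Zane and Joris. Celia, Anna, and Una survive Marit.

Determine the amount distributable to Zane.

Ursula takes one-quarter of £16,704,000 = £4,176,000. The remaining £12,528,000 passes to the descendants.
The descendants' portion (£12,528,000) is divided into 6 shares of £2,088,000: Celia, Anna, and Una each take £2,088,000; Sione's £2,088,000 share passes to Sione's issue; Chioma's £2,088,000 share passes to Chioma's issue; Ronan's £2,088,000 share passes to Ronan's issue.
Sione's share (£2,088,000) is divided into 3 shares of £696,000: Bilal and Alma each take £696,000; Ansel's £696,000 share passes to Ansel's issue.
Ansel's share (£696,000) is divided into 3 shares of £232,000: Wiremu, Henrik, and Varun each take £232,000.
Chioma's share (£2,088,000) is divided into 3 shares of £696,000: Hamish, Ulric, and Thandi each take £696,000.
Ronan's share (£2,088,000) is divided into 4 shares of £522,000: Tariq, Verity, and Zephyr each take £522,000; Eamon's £522,000 share passes to Eamon's issue.
Eamon's share (£522,000) is divided into 2 shares of £261,000: Zane and Joris each take £261,000.

Zane receives £261,000.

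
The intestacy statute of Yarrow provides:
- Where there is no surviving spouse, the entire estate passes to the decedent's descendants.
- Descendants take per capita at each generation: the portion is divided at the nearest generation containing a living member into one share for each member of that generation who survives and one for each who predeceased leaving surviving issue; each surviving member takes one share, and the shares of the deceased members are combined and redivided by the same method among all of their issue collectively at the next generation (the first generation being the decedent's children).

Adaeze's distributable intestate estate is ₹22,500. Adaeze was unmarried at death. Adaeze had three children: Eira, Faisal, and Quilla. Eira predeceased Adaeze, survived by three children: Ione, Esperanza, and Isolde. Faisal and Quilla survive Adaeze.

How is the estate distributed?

Ione: ₹2,500; Esperanza: ₹2,500; Isolde: ₹2,500; Faisal: ₹7,500; Quilla: ₹7,500

The entire ₹22,500 passes to the descendants.
That amount (₹22,500) is divided at the children's generation into 3 shares of ₹7,500. Faisal and Quilla each take ₹7,500. The remaining share for the deceased Eira (₹7,500) is carried to the next generation.
That pool (₹7,500) is divided at the grandchildren's generation equally among Ione, Esperanza, and Isolde: ₹2,500 each.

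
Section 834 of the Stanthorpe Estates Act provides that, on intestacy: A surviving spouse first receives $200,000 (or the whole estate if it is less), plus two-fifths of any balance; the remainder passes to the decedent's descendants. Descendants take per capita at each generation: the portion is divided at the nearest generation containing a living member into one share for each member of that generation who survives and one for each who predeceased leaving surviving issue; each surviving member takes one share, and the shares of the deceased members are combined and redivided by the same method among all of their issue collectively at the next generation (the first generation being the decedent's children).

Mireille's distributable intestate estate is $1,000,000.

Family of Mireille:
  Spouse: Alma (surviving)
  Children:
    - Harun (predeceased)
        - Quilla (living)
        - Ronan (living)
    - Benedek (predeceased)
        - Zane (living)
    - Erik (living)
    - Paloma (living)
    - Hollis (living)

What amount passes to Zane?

Alma first takes $200,000, leaving a balance of $800,000. Alma then takes two-fifths of the balance ($320,000), for a total of $520,000. The remaining $480,000 passes to the descendants.
The descendants' portion ($480,000) is divided at the children's generation into 5 shares of $96,000. Erik, Paloma, and Hollis each take $96,000. The 2 shares of the deceased (Harun and Benedek) are combined into a pool of $192,000.
That pool ($192,000) is divided at the grandchildren's generation equally among Quilla, Ronan, and Zane: $64,000 each.

Zane receives $64,000.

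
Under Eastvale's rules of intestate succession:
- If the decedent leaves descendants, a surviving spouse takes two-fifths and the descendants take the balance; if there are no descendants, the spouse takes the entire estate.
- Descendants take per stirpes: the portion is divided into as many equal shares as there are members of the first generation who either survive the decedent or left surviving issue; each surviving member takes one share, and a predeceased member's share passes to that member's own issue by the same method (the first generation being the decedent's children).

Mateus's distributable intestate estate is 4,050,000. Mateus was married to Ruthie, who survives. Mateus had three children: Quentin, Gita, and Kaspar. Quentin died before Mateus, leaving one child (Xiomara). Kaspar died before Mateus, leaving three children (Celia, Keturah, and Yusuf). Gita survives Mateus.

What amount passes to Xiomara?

Xiomara receives 810,000.

Ruthie takes two-fifths of 4,050,000 = 1,620,000. The remaining 2,430,000 passes to the descendants.
The descendants' portion (2,430,000) is divided into 3 shares of 810,000: Gita takes 810,000; Quentin's 810,000 share passes to Quentin's issue; Kaspar's 810,000 share passes to Kaspar's issue.
Quentin's share (810,000) passes entirely to Xiomara.
Kaspar's share (810,000) is divided into 3 shares of 270,000: Celia, Keturah, and Yusuf each take 270,000.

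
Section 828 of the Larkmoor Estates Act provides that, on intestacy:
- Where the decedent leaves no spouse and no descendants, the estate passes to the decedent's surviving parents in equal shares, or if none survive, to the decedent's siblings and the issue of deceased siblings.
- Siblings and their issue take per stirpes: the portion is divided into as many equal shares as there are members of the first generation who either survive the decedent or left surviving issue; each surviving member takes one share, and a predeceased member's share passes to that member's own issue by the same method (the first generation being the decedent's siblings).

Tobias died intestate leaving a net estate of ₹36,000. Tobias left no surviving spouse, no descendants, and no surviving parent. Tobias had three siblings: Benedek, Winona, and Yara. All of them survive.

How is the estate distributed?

Benedek: ₹12,000; Winona: ₹12,000; Yara: ₹12,000

The entire ₹36,000 passes to the siblings and their issue.
That amount (₹36,000) is divided into 3 shares of ₹12,000: Benedek, Winona, and Yara each take ₹12,000.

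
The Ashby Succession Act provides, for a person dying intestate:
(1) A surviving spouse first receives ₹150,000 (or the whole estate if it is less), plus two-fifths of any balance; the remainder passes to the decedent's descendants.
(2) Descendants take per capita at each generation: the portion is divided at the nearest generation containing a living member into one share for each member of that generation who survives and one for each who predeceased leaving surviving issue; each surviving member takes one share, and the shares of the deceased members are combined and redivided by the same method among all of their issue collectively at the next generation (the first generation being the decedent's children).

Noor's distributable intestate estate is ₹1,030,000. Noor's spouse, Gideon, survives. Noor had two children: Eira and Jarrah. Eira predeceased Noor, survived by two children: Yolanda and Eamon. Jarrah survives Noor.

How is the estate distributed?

Gideon: ₹502,000; Yolanda: ₹132,000; Eamon: ₹132,000; Jarrah: ₹264,000

Gideon first takes ₹150,000, leaving a balance of ₹880,000. Gideon then takes two-fifths of the balance (₹352,000), for a total of ₹502,000. The remaining ₹528,000 passes to the descendants.
The descendants' portion (₹528,000) is divided at the children's generation into 2 shares of ₹264,000. Jarrah takes ₹264,000. The remaining share for the deceased Eira (₹264,000) is carried to the next generation.
That pool (₹264,000) is divided at the grandchildren's generation equally among Yolanda and Eamon: ₹132,000 each.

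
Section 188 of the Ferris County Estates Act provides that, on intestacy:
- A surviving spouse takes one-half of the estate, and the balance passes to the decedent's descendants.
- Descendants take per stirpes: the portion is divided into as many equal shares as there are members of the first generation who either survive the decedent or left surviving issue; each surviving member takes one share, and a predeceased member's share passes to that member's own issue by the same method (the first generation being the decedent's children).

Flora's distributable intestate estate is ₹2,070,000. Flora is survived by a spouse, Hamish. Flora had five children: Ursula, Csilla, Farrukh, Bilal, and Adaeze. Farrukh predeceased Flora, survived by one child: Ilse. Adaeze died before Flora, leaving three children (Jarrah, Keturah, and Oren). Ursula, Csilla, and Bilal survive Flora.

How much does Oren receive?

Hamish takes one-half of ₹2,070,000 = ₹1,035,000. The remaining ₹1,035,000 passes to the descendants.
The descendants' portion (₹1,035,000) is divided into 5 shares of ₹207,000: Ursula, Csilla, and Bilal each take ₹207,000; Farrukh's ₹207,000 share passes to Farrukh's issue; Adaeze's ₹207,000 share passes to Adaeze's issue.
Farrukh's share (₹207,000) passes entirely to Ilse.
Adaeze's share (₹207,000) is divided into 3 shares of ₹69,000: Jarrah, Keturah, and Oren each take ₹69,000.

Oren receives ₹69,000.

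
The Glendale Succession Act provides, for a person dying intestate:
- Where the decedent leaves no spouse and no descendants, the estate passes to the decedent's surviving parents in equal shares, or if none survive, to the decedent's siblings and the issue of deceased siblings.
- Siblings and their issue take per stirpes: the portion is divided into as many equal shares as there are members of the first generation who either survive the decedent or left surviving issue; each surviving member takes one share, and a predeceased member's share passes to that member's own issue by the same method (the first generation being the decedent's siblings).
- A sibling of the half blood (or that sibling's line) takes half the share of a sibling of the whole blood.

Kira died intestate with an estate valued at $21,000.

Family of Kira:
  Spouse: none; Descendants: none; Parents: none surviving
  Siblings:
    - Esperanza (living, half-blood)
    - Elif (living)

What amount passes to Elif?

The entire $21,000 passes to the siblings and their issue.
Counting each half-blood sibling's line as half a unit, there are 3/2 units in $21,000, so one unit is $14,000. Whole-blood lines (Elif) take $14,000 each; half-blood lines (Esperanza) take $7,000 each.

Elif receives $14,000.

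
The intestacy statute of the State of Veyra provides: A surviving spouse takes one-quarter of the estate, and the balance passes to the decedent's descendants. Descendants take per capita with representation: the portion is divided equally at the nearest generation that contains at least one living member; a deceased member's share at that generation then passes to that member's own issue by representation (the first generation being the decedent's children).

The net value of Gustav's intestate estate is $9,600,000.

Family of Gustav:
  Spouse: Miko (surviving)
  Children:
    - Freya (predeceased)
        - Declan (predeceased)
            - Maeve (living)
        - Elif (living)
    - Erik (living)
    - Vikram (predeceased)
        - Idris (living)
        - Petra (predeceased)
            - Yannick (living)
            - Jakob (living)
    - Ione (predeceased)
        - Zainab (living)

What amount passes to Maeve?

Maeve receives $900,000.

Miko takes one-quarter of $9,600,000 = $2,400,000. The remaining $7,200,000 passes to the descendants.
The descendants' portion ($7,200,000) is divided into 4 shares of $1,800,000: Erik takes $1,800,000; Freya's $1,800,000 share passes to Freya's issue; Vikram's $1,800,000 share passes to Vikram's issue; Ione's $1,800,000 share passes to Ione's issue.
Freya's share ($1,800,000) is divided into 2 shares of $900,000: Elif takes $900,000; Declan's $900,000 share passes to Declan's issue.
Declan's share ($900,000) passes entirely to Maeve.
Vikram's share ($1,800,000) is divided into 2 shares of $900,000: Idris takes $900,000; Petra's $900,000 share passes to Petra's issue.
Petra's share ($900,000) is divided into 2 shares of $450,000: Yannick and Jakob each take $450,000.
Ione's share ($1,800,000) passes entirely to Zainab.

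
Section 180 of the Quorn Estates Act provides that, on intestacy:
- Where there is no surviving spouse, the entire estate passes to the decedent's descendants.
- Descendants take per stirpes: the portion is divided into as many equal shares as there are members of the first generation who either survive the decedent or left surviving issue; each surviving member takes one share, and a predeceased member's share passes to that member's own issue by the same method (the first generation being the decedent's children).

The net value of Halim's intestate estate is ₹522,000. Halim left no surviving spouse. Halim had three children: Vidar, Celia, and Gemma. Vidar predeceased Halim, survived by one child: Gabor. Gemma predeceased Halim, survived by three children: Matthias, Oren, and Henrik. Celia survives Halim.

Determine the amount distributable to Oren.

Oren receives ₹58,000.

The entire ₹522,000 passes to the descendants.
That amount (₹522,000) is divided into 3 shares of ₹174,000: Celia takes ₹174,000; Vidar's ₹174,000 share passes to Vidar's issue; Gemma's ₹174,000 share passes to Gemma's issue.
Vidar's share (₹174,000) passes entirely to Gabor.
Gemma's share (₹174,000) is divided into 3 shares of ₹58,000: Matthias, Oren, and Henrik each take ₹58,000.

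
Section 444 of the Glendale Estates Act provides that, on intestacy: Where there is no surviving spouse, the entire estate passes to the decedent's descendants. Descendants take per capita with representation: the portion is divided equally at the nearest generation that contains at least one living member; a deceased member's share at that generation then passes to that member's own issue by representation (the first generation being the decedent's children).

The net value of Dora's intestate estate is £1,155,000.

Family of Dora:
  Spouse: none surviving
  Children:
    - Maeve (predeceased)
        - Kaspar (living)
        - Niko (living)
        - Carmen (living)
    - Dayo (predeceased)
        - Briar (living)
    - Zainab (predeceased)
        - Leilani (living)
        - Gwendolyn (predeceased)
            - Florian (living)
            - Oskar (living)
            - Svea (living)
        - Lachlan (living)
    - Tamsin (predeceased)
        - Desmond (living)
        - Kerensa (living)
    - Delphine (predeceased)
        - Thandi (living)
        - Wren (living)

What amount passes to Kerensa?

Kerensa receives £105,000.

The entire £1,155,000 passes to the descendants.
No child survives, so the initial division is made at the grandchildren's generation.
That amount (£1,155,000) is divided into 11 shares of £105,000: Kaspar, Niko, Carmen, Briar, Leilani, Lachlan, Desmond, Kerensa, Thandi, and Wren each take £105,000; Gwendolyn's £105,000 share passes to Gwendolyn's issue.
Gwendolyn's share (£105,000) is divided into 3 shares of £35,000: Florian, Oskar, and Svea each take £35,000.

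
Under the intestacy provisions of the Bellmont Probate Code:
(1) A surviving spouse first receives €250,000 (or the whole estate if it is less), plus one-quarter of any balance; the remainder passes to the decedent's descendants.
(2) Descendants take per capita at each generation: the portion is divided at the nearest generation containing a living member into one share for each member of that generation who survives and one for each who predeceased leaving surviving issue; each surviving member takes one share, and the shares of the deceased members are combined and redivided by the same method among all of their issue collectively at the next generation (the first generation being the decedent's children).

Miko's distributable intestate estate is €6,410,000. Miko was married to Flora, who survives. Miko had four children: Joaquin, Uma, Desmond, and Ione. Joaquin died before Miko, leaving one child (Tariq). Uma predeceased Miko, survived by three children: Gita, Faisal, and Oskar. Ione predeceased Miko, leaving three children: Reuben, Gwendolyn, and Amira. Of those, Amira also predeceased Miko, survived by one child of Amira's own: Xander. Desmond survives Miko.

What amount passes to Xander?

Xander receives €495,000.

Flora first takes €250,000, leaving a balance of €6,160,000. Flora then takes one-quarter of the balance (€1,540,000), for a total of €1,790,000. The remaining €4,620,000 passes to the descendants.
The descendants' portion (€4,620,000) is divided at the children's generation into 4 shares of €1,155,000. Desmond takes €1,155,000. The 3 shares of the deceased (Joaquin, Uma, and Ione) are combined into a pool of €3,465,000.
That pool (€3,465,000) is divided at the grandchildren's generation into 7 shares of €495,000. Tariq, Gita, Faisal, Oskar, Reuben, and Gwendolyn each take €495,000. The remaining share for the deceased Amira (€495,000) is carried to the next generation.
That pool (€495,000) passes entirely to Xander, the sole taker at the great-grandchildren's generation.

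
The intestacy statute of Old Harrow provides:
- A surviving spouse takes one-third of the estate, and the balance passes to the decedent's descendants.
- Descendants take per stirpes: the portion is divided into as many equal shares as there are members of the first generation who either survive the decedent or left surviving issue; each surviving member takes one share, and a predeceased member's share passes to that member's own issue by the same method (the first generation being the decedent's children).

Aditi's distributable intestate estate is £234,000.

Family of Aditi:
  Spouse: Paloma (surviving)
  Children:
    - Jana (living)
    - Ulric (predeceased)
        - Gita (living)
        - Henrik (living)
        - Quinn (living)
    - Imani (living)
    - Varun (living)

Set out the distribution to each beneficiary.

Paloma: £78,000; Jana: £39,000; Gita: £13,000; Henrik: £13,000; Quinn: £13,000; Imani: £39,000; Varun: £39,000

Paloma takes one-third of £234,000 = £78,000. The remaining £156,000 passes to the descendants.
The descendants' portion (£156,000) is divided into 4 shares of £39,000: Jana, Imani, and Varun each take £39,000; Ulric's £39,000 share passes to Ulric's issue.
Ulric's share (£39,000) is divided into 3 shares of £13,000: Gita, Henrik, and Quinn each take £13,000.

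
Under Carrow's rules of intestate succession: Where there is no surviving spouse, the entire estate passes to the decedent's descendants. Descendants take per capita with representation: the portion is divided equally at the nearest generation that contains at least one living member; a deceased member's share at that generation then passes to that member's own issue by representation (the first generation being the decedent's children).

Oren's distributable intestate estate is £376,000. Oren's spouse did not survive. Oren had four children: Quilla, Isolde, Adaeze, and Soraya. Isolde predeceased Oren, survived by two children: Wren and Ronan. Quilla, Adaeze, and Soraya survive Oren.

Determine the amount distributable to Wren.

Wren receives £47,000.

The entire £376,000 passes to the descendants.
That amount (£376,000) is divided into 4 shares of £94,000: Quilla, Adaeze, and Soraya each take £94,000; Isolde's £94,000 share passes to Isolde's issue.
Isolde's share (£94,000) is divided into 2 shares of £47,000: Wren and Ronan each take £47,000.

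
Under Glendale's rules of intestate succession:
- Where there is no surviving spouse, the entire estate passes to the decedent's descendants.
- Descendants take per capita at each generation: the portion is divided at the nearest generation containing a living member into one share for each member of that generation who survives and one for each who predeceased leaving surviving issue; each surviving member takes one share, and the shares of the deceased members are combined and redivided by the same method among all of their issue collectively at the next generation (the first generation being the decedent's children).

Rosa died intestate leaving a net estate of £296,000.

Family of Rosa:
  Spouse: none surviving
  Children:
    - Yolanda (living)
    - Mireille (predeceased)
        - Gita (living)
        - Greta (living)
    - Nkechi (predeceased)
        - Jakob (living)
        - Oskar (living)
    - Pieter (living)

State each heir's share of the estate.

The entire £296,000 passes to the descendants.
That amount (£296,000) is divided at the children's generation into 4 shares of £74,000. Yolanda and Pieter each take £74,000. The 2 shares of the deceased (Mireille and Nkechi) are combined into a pool of £148,000.
That pool (£148,000) is divided at the grandchildren's generation equally among Gita, Greta, Jakob, and Oskar: £37,000 each.

Yolanda: £74,000; Gita: £37,000; Greta: £37,000; Jakob: £37,000; Oskar: £37,000; Pieter: £74,000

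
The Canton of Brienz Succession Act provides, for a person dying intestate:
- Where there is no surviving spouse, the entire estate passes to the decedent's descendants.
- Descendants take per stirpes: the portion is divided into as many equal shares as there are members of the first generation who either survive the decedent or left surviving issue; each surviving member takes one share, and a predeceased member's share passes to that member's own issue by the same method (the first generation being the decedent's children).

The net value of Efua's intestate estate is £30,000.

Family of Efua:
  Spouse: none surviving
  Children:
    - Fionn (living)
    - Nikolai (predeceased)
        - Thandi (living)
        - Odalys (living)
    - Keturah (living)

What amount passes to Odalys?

Odalys receives £5,000.

The entire £30,000 passes to the descendants.
That amount (£30,000) is divided into 3 shares of £10,000: Fionn and Keturah each take £10,000; Nikolai's £10,000 share passes to Nikolai's issue.
Nikolai's share (£10,000) is divided into 2 shares of £5,000: Thandi and Odalys each take £5,000.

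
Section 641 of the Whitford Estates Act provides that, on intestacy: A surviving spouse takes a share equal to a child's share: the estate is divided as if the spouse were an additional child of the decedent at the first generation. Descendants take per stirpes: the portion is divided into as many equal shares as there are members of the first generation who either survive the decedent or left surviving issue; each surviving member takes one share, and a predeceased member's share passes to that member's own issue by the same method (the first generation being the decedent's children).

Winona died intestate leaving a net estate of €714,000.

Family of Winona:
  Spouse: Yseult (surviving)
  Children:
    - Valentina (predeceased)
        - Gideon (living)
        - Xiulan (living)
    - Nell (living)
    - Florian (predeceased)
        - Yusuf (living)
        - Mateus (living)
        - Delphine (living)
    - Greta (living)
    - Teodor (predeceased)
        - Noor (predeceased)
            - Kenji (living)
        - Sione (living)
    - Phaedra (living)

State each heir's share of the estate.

The spouse counts as an additional share at the children's level, so there are 7 primary shares of €102,000. Yseult takes one such share (€102,000).
The children's combined portion (€612,000) is divided into 6 shares of €102,000: Nell, Greta, and Phaedra each take €102,000; Valentina's €102,000 share passes to Valentina's issue; Florian's €102,000 share passes to Florian's issue; Teodor's €102,000 share passes to Teodor's issue.
Valentina's share (€102,000) is divided into 2 shares of €51,000: Gideon and Xiulan each take €51,000.
Florian's share (€102,000) is divided into 3 shares of €34,000: Yusuf, Mateus, and Delphine each take €34,000.
Teodor's share (€102,000) is divided into 2 shares of €51,000: Sione takes €51,000; Noor's €51,000 share passes to Noor's issue.
Noor's share (€51,000) passes entirely to Kenji.

Yseult: €102,000; Gideon: €51,000; Xiulan: €51,000; Nell: €102,000; Yusuf: €34,000; Mateus: €34,000; Delphine: €34,000; Greta: €102,000; Kenji: €51,000; Sione: €51,000; Phaedra: €102,000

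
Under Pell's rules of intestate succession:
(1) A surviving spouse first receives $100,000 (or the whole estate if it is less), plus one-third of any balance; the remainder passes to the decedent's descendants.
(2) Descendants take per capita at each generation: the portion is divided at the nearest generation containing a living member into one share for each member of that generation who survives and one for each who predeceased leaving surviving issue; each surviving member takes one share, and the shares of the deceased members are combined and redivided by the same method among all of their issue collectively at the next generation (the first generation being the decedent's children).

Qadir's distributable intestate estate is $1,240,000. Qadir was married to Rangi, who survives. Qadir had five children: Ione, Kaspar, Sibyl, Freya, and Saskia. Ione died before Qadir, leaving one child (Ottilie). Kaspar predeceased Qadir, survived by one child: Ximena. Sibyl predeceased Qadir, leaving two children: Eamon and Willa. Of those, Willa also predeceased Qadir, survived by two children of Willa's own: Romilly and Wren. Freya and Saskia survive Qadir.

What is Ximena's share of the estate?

Rangi first takes $100,000, leaving a balance of $1,140,000. Rangi then takes one-third of the balance ($380,000), for a total of $480,000. The remaining $760,000 passes to the descendants.
The descendants' portion ($760,000) is divided at the children's generation into 5 shares of $152,000. Freya and Saskia each take $152,000. The 3 shares of the deceased (Ione, Kaspar, and Sibyl) are combined into a pool of $456,000.
That pool ($456,000) is divided at the grandchildren's generation into 4 shares of $114,000. Ottilie, Ximena, and Eamon each take $114,000. The remaining share for the deceased Willa ($114,000) is carried to the next generation.
That pool ($114,000) is divided at the great-grandchildren's generation equally among Romilly and Wren: $57,000 each.

Ximena receives $114,000.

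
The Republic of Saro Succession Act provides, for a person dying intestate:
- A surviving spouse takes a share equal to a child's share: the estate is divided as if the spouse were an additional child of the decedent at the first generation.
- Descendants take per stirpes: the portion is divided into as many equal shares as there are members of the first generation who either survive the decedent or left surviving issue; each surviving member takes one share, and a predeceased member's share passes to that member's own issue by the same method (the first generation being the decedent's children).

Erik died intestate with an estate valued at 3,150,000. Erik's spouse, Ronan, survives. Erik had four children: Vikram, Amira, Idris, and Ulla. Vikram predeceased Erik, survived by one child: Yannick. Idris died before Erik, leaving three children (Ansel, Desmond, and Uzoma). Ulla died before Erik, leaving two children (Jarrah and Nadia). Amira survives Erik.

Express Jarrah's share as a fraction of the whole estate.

The spouse counts as an additional share at the children's level, so there are 5 primary shares of 630,000. Ronan takes one such share (630,000).
The children's combined portion (2,520,000) is divided into 4 shares of 630,000: Amira takes 630,000; Vikram's 630,000 share passes to Vikram's issue; Idris's 630,000 share passes to Idris's issue; Ulla's 630,000 share passes to Ulla's issue.
Vikram's share (630,000) passes entirely to Yannick.
Idris's share (630,000) is divided into 3 shares of 210,000: Ansel, Desmond, and Uzoma each take 210,000.
Ulla's share (630,000) is divided into 2 shares of 315,000: Jarrah and Nadia each take 315,000.

Jarrah receives 1/10 of the estate.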